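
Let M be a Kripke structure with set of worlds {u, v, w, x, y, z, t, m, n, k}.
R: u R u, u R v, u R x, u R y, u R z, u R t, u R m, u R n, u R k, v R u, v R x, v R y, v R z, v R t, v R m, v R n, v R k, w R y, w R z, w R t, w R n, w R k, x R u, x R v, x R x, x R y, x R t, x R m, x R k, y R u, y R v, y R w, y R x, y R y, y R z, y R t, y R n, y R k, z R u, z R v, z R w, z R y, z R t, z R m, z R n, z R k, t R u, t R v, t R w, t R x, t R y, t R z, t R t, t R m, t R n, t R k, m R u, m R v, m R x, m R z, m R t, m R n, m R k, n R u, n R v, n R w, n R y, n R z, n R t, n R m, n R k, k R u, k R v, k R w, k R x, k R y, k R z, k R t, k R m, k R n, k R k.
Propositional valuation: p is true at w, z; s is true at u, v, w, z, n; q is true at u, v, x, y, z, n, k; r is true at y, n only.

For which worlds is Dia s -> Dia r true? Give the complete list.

u, v, w, x, y, z, t, m, n, k

Recall that Dia ψ holds at a world iff ψ holds at some accessible world.
Let φ = Dia s -> Dia r. Evaluate φ at each world:
  u (successors {u, v, x, y, z, t, m, n, k}): φ is true.
  v (successors {u, x, y, z, t, m, n, k}): φ is true.
  w (successors {y, z, t, n, k}): φ is true.
  x (successors {u, v, x, y, t, m, k}): φ is true.
  y (successors {u, v, w, x, y, z, t, n, k}): φ is true.
  z (successors {u, v, w, y, t, m, n, k}): φ is true.
  t (successors {u, v, w, x, y, z, t, m, n, k}): φ is true.
  m (successors {u, v, x, z, t, n, k}): φ is true.
  n (successors {u, v, w, y, z, t, m, k}): φ is true.
  k (successors {u, v, w, x, y, z, t, m, n, k}): φ is true.
For instance, at n:
  At n: Dia s is true, Dia r is true, so Dia s -> Dia r is true.
    At n: Dia s requires s at some successor in {u, v, w, y, z, t, m, k}.
      s holds at u, so Dia s is true at n.
    At n: Dia r requires r at some successor in {u, v, w, y, z, t, m, k}.
      r holds at y, so Dia r is true at n.
Satisfying worlds: {u, v, w, x, y, z, t, m, n, k}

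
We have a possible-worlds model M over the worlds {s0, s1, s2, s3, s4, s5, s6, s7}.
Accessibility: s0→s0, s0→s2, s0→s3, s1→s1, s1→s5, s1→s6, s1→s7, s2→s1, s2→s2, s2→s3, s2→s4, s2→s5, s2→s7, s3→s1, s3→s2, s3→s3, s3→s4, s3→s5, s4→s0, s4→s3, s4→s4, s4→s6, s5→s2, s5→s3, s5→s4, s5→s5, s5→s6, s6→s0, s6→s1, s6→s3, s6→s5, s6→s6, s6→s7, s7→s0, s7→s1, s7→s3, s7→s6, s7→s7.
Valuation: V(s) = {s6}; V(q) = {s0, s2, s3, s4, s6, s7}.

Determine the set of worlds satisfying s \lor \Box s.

s6

Let φ = s \lor \Box s. Evaluate φ at each world:
  s0 (successors {s0, s2, s3}): φ is false.
  s1 (successors {s1, s5, s6, s7}): φ is false.
  s2 (successors {s1, s2, s3, s4, s5, s7}): φ is false.
  s3 (successors {s1, s2, s3, s4, s5}): φ is false.
  s4 (successors {s0, s3, s4, s6}): φ is false.
  s5 (successors {s2, s3, s4, s5, s6}): φ is false.
  s6 (successors {s0, s1, s3, s5, s6, s7}): φ is true.
  s7 (successors {s0, s1, s3, s6, s7}): φ is false.
For instance, at s4:
  At s4: s is false, \Box s is false, so s \lor \Box s is false.
    At s4: \Box s requires s at every successor {s0, s3, s4, s6}.
      s fails at s0, so \Box s is false at s4.
Satisfying worlds: {s6}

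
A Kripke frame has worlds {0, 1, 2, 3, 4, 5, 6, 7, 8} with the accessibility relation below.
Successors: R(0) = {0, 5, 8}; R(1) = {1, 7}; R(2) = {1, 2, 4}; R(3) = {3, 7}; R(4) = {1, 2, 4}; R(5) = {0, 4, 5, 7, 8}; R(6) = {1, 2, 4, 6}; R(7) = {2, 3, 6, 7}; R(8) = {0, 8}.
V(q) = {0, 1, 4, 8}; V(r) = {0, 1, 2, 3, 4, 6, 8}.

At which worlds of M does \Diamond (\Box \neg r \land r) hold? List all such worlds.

none

Let φ = \Diamond (\Box \neg r \land r). Evaluate φ at each world:
  0 (successors {0, 5, 8}): φ is false.
  1 (successors {1, 7}): φ is false.
  2 (successors {1, 2, 4}): φ is false.
  3 (successors {3, 7}): φ is false.
  4 (successors {1, 2, 4}): φ is false.
  5 (successors {0, 4, 5, 7, 8}): φ is false.
  6 (successors {1, 2, 4, 6}): φ is false.
  7 (successors {2, 3, 6, 7}): φ is false.
  8 (successors {0, 8}): φ is false.
For instance, at 1:
  At 1: \Diamond (\Box \neg r \land r) requires \Box \neg r \land r at some successor in {1, 7}.
    At 1: \Box \neg r \land r is false.
    At 7: \Box \neg r \land r is false.
  So \Diamond (\Box \neg r \land r) is false at 1.
Satisfying worlds: none.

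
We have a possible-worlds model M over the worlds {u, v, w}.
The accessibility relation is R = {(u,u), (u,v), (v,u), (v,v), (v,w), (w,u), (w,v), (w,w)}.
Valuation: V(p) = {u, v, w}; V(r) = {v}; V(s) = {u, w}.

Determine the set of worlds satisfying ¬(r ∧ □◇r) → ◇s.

u, v, w

Let φ = ¬(r ∧ □◇r) → ◇s. Evaluate φ at each world:
  u (successors {u, v}): φ is true.
  v (successors {u, v, w}): φ is true.
  w (successors {u, v, w}): φ is true.
For instance, at v:
  At v: ¬(r ∧ □◇r) is false, ◇s is true, so ¬(r ∧ □◇r) → ◇s is true.
    At v: r ∧ □◇r is true, so ¬(r ∧ □◇r) is false.
      At v: r is true, □◇r is true, so r ∧ □◇r is true.
    At v: ◇s requires s at some successor in {u, v, w}.
      s holds at u, so ◇s is true at v.
Satisfying worlds: {u, v, w}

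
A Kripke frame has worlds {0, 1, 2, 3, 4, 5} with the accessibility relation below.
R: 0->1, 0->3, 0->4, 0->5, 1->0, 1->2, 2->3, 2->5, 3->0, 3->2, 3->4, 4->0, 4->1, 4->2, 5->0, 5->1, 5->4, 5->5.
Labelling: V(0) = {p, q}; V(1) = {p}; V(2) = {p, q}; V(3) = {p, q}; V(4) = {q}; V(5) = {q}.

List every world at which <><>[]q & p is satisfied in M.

0, 1, 2, 3

Let φ = <><>[]q & p. Evaluate φ at each world:
  0 (successors {1, 3, 4, 5}): φ is true.
  1 (successors {0, 2}): φ is true.
  2 (successors {3, 5}): φ is true.
  3 (successors {0, 2, 4}): φ is true.
  4 (successors {0, 1, 2}): φ is false.
  5 (successors {0, 1, 4, 5}): φ is false.
For instance, at 2:
  At 2: <><>[]q is true, p is true, so <><>[]q & p is true.
    At 2: <><>[]q requires <>[]q at some successor in {3, 5}.
      <>[]q holds at 3, so <><>[]q is true at 2.
Satisfying worlds: {0, 1, 2, 3}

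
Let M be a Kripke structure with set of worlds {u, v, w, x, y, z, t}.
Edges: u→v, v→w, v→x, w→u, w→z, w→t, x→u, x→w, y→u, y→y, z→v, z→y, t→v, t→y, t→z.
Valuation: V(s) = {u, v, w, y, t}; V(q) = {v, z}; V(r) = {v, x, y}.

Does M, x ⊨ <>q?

Recall that <>ψ holds at a world iff ψ holds at some accessible world.
At x: <>q requires q at some successor in {u, w}.
  At u: q is false.
  At w: q is false.
So <>q is false at x.

No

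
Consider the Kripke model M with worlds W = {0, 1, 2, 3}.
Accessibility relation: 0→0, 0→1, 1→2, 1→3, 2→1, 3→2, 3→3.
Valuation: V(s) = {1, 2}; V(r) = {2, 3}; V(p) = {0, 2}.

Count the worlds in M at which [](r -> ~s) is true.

Let φ = [](r -> ~s). Evaluate φ at each world:
  0 (successors {0, 1}): φ is true.
  1 (successors {2, 3}): φ is false.
  2 (successors {1}): φ is true.
  3 (successors {2, 3}): φ is false.
For instance, at 0:
  At 0: [](r -> ~s) requires r -> ~s at every successor {0, 1}.
    At 0: r -> ~s is true.
    At 1: r -> ~s is true.
  So [](r -> ~s) is true at 0.
Satisfying worlds: {0, 2}

2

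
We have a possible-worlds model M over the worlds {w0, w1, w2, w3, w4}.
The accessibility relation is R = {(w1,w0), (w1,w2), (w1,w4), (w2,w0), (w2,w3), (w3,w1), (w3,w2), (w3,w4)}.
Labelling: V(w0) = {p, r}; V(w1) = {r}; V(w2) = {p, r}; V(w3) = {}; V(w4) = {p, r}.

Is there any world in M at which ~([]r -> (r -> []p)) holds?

No

Let φ = ~([]r -> (r -> []p)). Evaluate φ at each world:
  w0 (successors ∅): φ is false.
  w1 (successors {w0, w2, w4}): φ is false.
  w2 (successors {w0, w3}): φ is false.
  w3 (successors {w1, w2, w4}): φ is false.
  w4 (successors ∅): φ is false.
For instance, at w2:
  At w2: []r -> (r -> []p) is true, so ~([]r -> (r -> []p)) is false.
    At w2: []r is false, r -> []p is false, so []r -> (r -> []p) is true.
      At w2: []r requires r at every successor {w0, w3}.
        r fails at w3, so []r is false at w2.
      At w2: r is true, []p is false, so r -> []p is false.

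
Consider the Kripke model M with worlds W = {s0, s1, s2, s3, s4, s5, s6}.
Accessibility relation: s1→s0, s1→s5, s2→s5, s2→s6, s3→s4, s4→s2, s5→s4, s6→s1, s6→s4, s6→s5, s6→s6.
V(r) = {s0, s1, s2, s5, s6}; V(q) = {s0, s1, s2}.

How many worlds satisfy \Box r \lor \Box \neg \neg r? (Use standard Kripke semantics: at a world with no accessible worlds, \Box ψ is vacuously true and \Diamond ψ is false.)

4

Let φ = \Box r \lor \Box \neg \neg r. Evaluate φ at each world:
  s0 (successors ∅): φ is true.
  s1 (successors {s0, s5}): φ is true.
  s2 (successors {s5, s6}): φ is true.
  s3 (successors {s4}): φ is false.
  s4 (successors {s2}): φ is true.
  s5 (successors {s4}): φ is false.
  s6 (successors {s1, s4, s5, s6}): φ is false.
For instance, at s6:
  At s6: \Box r is false, \Box \neg \neg r is false, so \Box r \lor \Box \neg \neg r is false.
    At s6: \Box r requires r at every successor {s1, s4, s5, s6}.
      r fails at s4, so \Box r is false at s6.
    At s6: \Box \neg \neg r requires \neg \neg r at every successor {s1, s4, s5, s6}.
      \neg \neg r fails at s4, so \Box \neg \neg r is false at s6.
Satisfying worlds: {s0, s1, s2, s4}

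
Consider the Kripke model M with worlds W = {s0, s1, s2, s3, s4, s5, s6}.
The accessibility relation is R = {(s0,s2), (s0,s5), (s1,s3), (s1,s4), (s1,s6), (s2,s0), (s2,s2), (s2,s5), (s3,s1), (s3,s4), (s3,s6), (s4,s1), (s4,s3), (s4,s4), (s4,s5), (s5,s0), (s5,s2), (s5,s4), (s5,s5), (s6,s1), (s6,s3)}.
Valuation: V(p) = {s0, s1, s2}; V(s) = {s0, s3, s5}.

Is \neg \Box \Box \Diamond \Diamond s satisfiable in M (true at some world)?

Let φ = \neg \Box \Box \Diamond \Diamond s. Evaluate φ at each world:
  s0 (successors {s2, s5}): φ is false.
  s1 (successors {s3, s4, s6}): φ is false.
  s2 (successors {s0, s2, s5}): φ is false.
  s3 (successors {s1, s4, s6}): φ is false.
  s4 (successors {s1, s3, s4, s5}): φ is false.
  s5 (successors {s0, s2, s4, s5}): φ is false.
  s6 (successors {s1, s3}): φ is false.
For instance, at s6:
  At s6: \Box \Box \Diamond \Diamond s is true, so \neg \Box \Box \Diamond \Diamond s is false.
    At s6: \Box \Box \Diamond \Diamond s requires \Box \Diamond \Diamond s at every successor {s1, s3}.
      At s1: \Box \Diamond \Diamond s is true.
      At s3: \Box \Diamond \Diamond s is true.
    So \Box \Box \Diamond \Diamond s is true at s6.

No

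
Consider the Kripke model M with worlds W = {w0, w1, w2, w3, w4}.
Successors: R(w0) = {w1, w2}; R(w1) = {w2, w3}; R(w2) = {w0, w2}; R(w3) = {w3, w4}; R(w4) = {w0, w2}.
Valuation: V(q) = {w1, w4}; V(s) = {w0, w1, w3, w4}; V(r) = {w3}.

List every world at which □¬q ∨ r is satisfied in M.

Let φ = □¬q ∨ r. Evaluate φ at each world:
  w0 (successors {w1, w2}): φ is false.
  w1 (successors {w2, w3}): φ is true.
  w2 (successors {w0, w2}): φ is true.
  w3 (successors {w3, w4}): φ is true.
  w4 (successors {w0, w2}): φ is true.
For instance, at w0:
  At w0: □¬q is false, r is false, so □¬q ∨ r is false.
    At w0: □¬q requires ¬q at every successor {w1, w2}.
      ¬q fails at w1, so □¬q is false at w0.
Satisfying worlds: {w1, w2, w3, w4}

w1, w2, w3, w4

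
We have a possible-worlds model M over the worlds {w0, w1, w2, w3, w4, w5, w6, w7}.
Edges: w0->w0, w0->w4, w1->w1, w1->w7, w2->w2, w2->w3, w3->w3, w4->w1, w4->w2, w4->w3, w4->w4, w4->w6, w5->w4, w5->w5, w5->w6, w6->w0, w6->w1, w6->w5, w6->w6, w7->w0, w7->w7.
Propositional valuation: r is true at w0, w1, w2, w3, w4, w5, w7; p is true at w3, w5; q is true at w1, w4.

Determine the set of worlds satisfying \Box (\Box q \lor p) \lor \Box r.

w0, w1, w2, w3, w7

Let φ = \Box (\Box q \lor p) \lor \Box r. Evaluate φ at each world:
  w0 (successors {w0, w4}): φ is true.
  w1 (successors {w1, w7}): φ is true.
  w2 (successors {w2, w3}): φ is true.
  w3 (successors {w3}): φ is true.
  w4 (successors {w1, w2, w3, w4, w6}): φ is false.
  w5 (successors {w4, w5, w6}): φ is false.
  w6 (successors {w0, w1, w5, w6}): φ is false.
  w7 (successors {w0, w7}): φ is true.
For instance, at w0:
  At w0: \Box (\Box q \lor p) is false, \Box r is true, so \Box (\Box q \lor p) \lor \Box r is true.
    At w0: \Box (\Box q \lor p) requires \Box q \lor p at every successor {w0, w4}.
      \Box q \lor p fails at w0, so \Box (\Box q \lor p) is false at w0.
    At w0: \Box r requires r at every successor {w0, w4}.
      At w0: r is true.
      At w4: r is true.
    So \Box r is true at w0.
Satisfying worlds: {w0, w1, w2, w3, w7}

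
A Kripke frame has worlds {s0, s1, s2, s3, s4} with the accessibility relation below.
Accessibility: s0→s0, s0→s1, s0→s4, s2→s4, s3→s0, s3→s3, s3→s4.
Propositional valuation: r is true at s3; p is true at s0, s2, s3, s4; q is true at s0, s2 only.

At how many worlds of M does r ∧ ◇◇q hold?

Let φ = r ∧ ◇◇q. Evaluate φ at each world:
  s0 (successors {s0, s1, s4}): φ is false.
  s1 (successors ∅): φ is false.
  s2 (successors {s4}): φ is false.
  s3 (successors {s0, s3, s4}): φ is true.
  s4 (successors ∅): φ is false.
For instance, at s2:
  At s2: r is false, ◇◇q is false, so r ∧ ◇◇q is false.
    At s2: ◇◇q requires ◇q at some successor in {s4}.
      At s4: ◇q is false.
    So ◇◇q is false at s2.
Satisfying worlds: {s3}

1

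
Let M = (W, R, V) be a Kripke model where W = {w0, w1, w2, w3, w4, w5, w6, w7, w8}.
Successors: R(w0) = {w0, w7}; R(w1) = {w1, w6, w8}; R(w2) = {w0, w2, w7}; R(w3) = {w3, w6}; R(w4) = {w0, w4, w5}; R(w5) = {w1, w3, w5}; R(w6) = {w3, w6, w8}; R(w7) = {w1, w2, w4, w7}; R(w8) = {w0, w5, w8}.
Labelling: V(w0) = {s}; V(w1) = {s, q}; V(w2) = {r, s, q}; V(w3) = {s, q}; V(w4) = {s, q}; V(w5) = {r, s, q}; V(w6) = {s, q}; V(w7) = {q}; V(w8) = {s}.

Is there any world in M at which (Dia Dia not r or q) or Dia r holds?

Yes

Recall that Dia ψ holds at a world iff ψ holds at some accessible world.
Let φ = (Dia Dia not r or q) or Dia r. Evaluate φ at each world:
  w0 (successors {w0, w7}): φ is true.
  w1 (successors {w1, w6, w8}): φ is true.
  w2 (successors {w0, w2, w7}): φ is true.
  w3 (successors {w3, w6}): φ is true.
  w4 (successors {w0, w4, w5}): φ is true.
  w5 (successors {w1, w3, w5}): φ is true.
  w6 (successors {w3, w6, w8}): φ is true.
  w7 (successors {w1, w2, w4, w7}): φ is true.
  w8 (successors {w0, w5, w8}): φ is true.
Detail at w0 (witness):
  At w0: Dia Dia not r or q is true, Dia r is false, so (Dia Dia not r or q) or Dia r is true.
    At w0: Dia Dia not r is true, q is false, so Dia Dia not r or q is true.
      At w0: Dia Dia not r requires Dia not r at some successor in {w0, w7}.
        Dia not r holds at w0, so Dia Dia not r is true at w0.
    At w0: Dia r requires r at some successor in {w0, w7}.
      At w0: r is false.
      At w7: r is false.
    So Dia r is false at w0.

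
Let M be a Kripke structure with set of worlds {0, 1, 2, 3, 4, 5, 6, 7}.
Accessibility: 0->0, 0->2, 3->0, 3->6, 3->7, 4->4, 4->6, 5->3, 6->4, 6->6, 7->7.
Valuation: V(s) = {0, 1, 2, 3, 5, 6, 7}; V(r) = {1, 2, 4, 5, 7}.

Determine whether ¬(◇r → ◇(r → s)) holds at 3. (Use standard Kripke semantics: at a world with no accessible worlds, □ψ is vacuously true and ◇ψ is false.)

At 3: ◇r → ◇(r → s) is true, so ¬(◇r → ◇(r → s)) is false.
  At 3: ◇r is true, ◇(r → s) is true, so ◇r → ◇(r → s) is true.
    At 3: ◇r requires r at some successor in {0, 6, 7}.
      r holds at 7, so ◇r is true at 3.
    At 3: ◇(r → s) requires r → s at some successor in {0, 6, 7}.
      r → s holds at 0, so ◇(r → s) is true at 3.

No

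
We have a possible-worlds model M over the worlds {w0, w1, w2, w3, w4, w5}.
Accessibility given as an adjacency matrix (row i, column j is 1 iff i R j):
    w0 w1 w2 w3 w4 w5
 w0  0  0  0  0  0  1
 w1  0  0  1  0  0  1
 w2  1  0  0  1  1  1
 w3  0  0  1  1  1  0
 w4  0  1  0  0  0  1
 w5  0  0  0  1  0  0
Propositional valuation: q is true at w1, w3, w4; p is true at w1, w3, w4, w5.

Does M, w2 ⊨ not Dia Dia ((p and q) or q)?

At w2: Dia Dia ((p and q) or q) is true, so not Dia Dia ((p and q) or q) is false.
  At w2: Dia Dia ((p and q) or q) requires Dia ((p and q) or q) at some successor in {w0, w3, w4, w5}.
    Dia ((p and q) or q) holds at w3, so Dia Dia ((p and q) or q) is true at w2.
      At w3: Dia ((p and q) or q) requires (p and q) or q at some successor in {w2, w3, w4}.
        (p and q) or q holds at w3, so Dia ((p and q) or q) is true at w3.

No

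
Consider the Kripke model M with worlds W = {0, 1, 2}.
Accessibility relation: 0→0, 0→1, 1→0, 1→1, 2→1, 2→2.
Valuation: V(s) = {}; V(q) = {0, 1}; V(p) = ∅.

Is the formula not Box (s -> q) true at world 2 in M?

No

Recall that Box ψ holds at a world iff ψ holds at every accessible world, and Dia ψ holds iff ψ holds at some accessible world.
At 2: Box (s -> q) is true, so not Box (s -> q) is false.
  At 2: Box (s -> q) requires s -> q at every successor {1, 2}.
    At 1: s -> q is true.
    At 2: s -> q is true.
  So Box (s -> q) is true at 2.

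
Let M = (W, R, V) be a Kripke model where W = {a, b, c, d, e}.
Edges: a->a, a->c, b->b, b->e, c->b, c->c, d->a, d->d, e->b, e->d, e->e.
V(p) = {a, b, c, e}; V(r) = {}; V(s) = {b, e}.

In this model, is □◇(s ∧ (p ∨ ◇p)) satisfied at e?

No

At e: □◇(s ∧ (p ∨ ◇p)) requires ◇(s ∧ (p ∨ ◇p)) at every successor {b, d, e}.
  ◇(s ∧ (p ∨ ◇p)) fails at d, so □◇(s ∧ (p ∨ ◇p)) is false at e.
    At d: ◇(s ∧ (p ∨ ◇p)) requires s ∧ (p ∨ ◇p) at some successor in {a, d}.
      At a: s ∧ (p ∨ ◇p) is false.
      At d: s ∧ (p ∨ ◇p) is false.
    So ◇(s ∧ (p ∨ ◇p)) is false at d.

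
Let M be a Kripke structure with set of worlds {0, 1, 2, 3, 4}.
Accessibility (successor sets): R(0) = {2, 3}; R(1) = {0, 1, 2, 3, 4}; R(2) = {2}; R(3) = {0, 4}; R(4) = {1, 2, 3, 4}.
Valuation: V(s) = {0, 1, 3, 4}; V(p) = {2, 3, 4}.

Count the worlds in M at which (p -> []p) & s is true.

2

Let φ = (p -> []p) & s. Evaluate φ at each world:
  0 (successors {2, 3}): φ is true.
  1 (successors {0, 1, 2, 3, 4}): φ is true.
  2 (successors {2}): φ is false.
  3 (successors {0, 4}): φ is false.
  4 (successors {1, 2, 3, 4}): φ is false.
For instance, at 1:
  At 1: p -> []p is true, s is true, so (p -> []p) & s is true.
    At 1: p is false, []p is false, so p -> []p is true.
      At 1: []p requires p at every successor {0, 1, 2, 3, 4}.
        p fails at 0, so []p is false at 1.
Satisfying worlds: {0, 1}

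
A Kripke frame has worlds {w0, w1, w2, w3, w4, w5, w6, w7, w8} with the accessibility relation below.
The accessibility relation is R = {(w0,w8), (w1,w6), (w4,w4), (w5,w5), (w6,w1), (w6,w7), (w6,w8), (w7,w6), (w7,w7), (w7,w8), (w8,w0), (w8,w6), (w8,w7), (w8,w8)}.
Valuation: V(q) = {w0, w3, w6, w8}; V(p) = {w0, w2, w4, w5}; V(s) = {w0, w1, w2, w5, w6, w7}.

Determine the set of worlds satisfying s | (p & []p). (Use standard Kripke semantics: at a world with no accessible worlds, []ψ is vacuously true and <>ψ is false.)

Let φ = s | (p & []p). Evaluate φ at each world:
  w0 (successors {w8}): φ is true.
  w1 (successors {w6}): φ is true.
  w2 (successors ∅): φ is true.
  w3 (successors ∅): φ is false.
  w4 (successors {w4}): φ is true.
  w5 (successors {w5}): φ is true.
  w6 (successors {w1, w7, w8}): φ is true.
  w7 (successors {w6, w7, w8}): φ is true.
  w8 (successors {w0, w6, w7, w8}): φ is false.
For instance, at w6:
  At w6: s is true, p & []p is false, so s | (p & []p) is true.
    At w6: p is false, []p is false, so p & []p is false.
      At w6: []p requires p at every successor {w1, w7, w8}.
        p fails at w1, so []p is false at w6.
Satisfying worlds: {w0, w1, w2, w4, w5, w6, w7}

w0, w1, w2, w4, w5, w6, w7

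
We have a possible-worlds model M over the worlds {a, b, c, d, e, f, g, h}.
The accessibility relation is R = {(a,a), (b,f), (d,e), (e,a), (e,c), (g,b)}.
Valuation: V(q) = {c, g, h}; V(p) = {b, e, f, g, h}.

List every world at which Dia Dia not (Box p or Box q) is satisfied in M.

a, d, e

Let φ = Dia Dia not (Box p or Box q). Evaluate φ at each world:
  a (successors {a}): φ is true.
  b (successors {f}): φ is false.
  c (successors ∅): φ is false.
  d (successors {e}): φ is true.
  e (successors {a, c}): φ is true.
  f (successors ∅): φ is false.
  g (successors {b}): φ is false.
  h (successors ∅): φ is false.
For instance, at a:
  At a: Dia Dia not (Box p or Box q) requires Dia not (Box p or Box q) at some successor in {a}.
    Dia not (Box p or Box q) holds at a, so Dia Dia not (Box p or Box q) is true at a.
      At a: Dia not (Box p or Box q) requires not (Box p or Box q) at some successor in {a}.
        not (Box p or Box q) holds at a, so Dia not (Box p or Box q) is true at a.
Satisfying worlds: {a, d, e}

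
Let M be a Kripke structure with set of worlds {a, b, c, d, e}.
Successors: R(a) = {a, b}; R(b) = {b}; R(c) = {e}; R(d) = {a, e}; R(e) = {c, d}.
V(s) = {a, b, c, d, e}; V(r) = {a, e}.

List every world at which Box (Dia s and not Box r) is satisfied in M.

a, b, c, d

Let φ = Box (Dia s and not Box r). Evaluate φ at each world:
  a (successors {a, b}): φ is true.
  b (successors {b}): φ is true.
  c (successors {e}): φ is true.
  d (successors {a, e}): φ is true.
  e (successors {c, d}): φ is false.
For instance, at b:
  At b: Box (Dia s and not Box r) requires Dia s and not Box r at every successor {b}.
      At b: Dia s is true, not Box r is true, so Dia s and not Box r is true.
  So Box (Dia s and not Box r) is true at b.
Satisfying worlds: {a, b, c, d}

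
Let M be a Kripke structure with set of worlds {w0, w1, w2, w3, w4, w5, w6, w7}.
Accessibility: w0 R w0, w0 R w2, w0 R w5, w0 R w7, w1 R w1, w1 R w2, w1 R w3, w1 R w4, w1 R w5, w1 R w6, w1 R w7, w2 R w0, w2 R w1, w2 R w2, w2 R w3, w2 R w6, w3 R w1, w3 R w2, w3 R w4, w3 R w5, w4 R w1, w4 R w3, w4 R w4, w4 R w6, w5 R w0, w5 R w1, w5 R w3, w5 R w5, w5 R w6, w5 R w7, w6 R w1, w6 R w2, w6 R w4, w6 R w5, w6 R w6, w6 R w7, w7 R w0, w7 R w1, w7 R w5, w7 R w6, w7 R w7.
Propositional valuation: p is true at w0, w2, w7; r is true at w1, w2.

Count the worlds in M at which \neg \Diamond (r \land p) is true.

Let φ = \neg \Diamond (r \land p). Evaluate φ at each world:
  w0 (successors {w0, w2, w5, w7}): φ is false.
  w1 (successors {w1, w2, w3, w4, w5, w6, w7}): φ is false.
  w2 (successors {w0, w1, w2, w3, w6}): φ is false.
  w3 (successors {w1, w2, w4, w5}): φ is false.
  w4 (successors {w1, w3, w4, w6}): φ is true.
  w5 (successors {w0, w1, w3, w5, w6, w7}): φ is true.
  w6 (successors {w1, w2, w4, w5, w6, w7}): φ is false.
  w7 (successors {w0, w1, w5, w6, w7}): φ is true.
For instance, at w4:
  At w4: \Diamond (r \land p) is false, so \neg \Diamond (r \land p) is true.
    At w4: \Diamond (r \land p) requires r \land p at some successor in {w1, w3, w4, w6}.
      At w1: r \land p is false.
      At w3: r \land p is false.
      At w4: r \land p is false.
      At w6: r \land p is false.
    So \Diamond (r \land p) is false at w4.
Satisfying worlds: {w4, w5, w7}

3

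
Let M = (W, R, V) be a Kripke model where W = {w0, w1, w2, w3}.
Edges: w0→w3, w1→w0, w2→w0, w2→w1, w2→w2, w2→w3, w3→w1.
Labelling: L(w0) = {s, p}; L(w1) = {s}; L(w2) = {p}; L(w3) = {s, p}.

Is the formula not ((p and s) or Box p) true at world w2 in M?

Recall that Box ψ holds at a world iff ψ holds at every accessible world, and Dia ψ holds iff ψ holds at some accessible world.
At w2: (p and s) or Box p is false, so not ((p and s) or Box p) is true.
  At w2: p and s is false, Box p is false, so (p and s) or Box p is false.
    At w2: Box p requires p at every successor {w0, w1, w2, w3}.
      p fails at w1, so Box p is false at w2.

Yes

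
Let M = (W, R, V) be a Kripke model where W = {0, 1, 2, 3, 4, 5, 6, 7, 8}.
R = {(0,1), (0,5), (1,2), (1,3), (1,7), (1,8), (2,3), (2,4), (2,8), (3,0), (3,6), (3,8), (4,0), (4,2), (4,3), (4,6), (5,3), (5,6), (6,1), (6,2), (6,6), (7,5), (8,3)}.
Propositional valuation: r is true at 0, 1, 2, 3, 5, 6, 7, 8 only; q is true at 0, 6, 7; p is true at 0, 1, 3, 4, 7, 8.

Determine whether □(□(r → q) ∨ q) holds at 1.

At 1: □(□(r → q) ∨ q) requires □(r → q) ∨ q at every successor {2, 3, 7, 8}.
  □(r → q) ∨ q fails at 2, so □(□(r → q) ∨ q) is false at 1.
    At 2: □(r → q) is false, q is false, so □(r → q) ∨ q is false.
      At 2: □(r → q) requires r → q at every successor {3, 4, 8}.
        r → q fails at 3, so □(r → q) is false at 2.

No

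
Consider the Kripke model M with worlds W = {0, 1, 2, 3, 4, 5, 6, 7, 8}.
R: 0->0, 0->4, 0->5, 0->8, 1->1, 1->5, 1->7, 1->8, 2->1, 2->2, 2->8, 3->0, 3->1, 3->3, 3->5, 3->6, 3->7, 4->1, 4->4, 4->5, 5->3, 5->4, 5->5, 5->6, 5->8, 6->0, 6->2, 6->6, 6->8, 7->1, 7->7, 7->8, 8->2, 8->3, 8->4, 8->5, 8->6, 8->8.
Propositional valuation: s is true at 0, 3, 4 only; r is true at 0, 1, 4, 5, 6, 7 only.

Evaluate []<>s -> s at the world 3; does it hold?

Yes

Recall that []ψ holds at a world iff ψ holds at every accessible world, and <>ψ holds iff ψ holds at some accessible world.
At 3: []<>s is false, s is true, so []<>s -> s is true.
  At 3: []<>s requires <>s at every successor {0, 1, 3, 5, 6, 7}.
    <>s fails at 1, so []<>s is false at 3.
      At 1: <>s requires s at some successor in {1, 5, 7, 8}.
        At 1: s is false.
        At 5: s is false.
        At 7: s is false.
        At 8: s is false.
      So <>s is false at 1.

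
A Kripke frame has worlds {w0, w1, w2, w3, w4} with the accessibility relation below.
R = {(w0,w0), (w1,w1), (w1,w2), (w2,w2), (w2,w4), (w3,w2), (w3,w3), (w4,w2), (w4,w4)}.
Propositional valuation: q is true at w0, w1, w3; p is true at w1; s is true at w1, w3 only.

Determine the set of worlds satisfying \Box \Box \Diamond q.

w0

Recall that \Box ψ holds at a world iff ψ holds at every accessible world, and \Diamond ψ holds iff ψ holds at some accessible world.
Let φ = \Box \Box \Diamond q. Evaluate φ at each world:
  w0 (successors {w0}): φ is true.
  w1 (successors {w1, w2}): φ is false.
  w2 (successors {w2, w4}): φ is false.
  w3 (successors {w2, w3}): φ is false.
  w4 (successors {w2, w4}): φ is false.
For instance, at w3:
  At w3: \Box \Box \Diamond q requires \Box \Diamond q at every successor {w2, w3}.
    \Box \Diamond q fails at w2, so \Box \Box \Diamond q is false at w3.
      At w2: \Box \Diamond q requires \Diamond q at every successor {w2, w4}.
        \Diamond q fails at w2, so \Box \Diamond q is false at w2.
Satisfying worlds: {w0}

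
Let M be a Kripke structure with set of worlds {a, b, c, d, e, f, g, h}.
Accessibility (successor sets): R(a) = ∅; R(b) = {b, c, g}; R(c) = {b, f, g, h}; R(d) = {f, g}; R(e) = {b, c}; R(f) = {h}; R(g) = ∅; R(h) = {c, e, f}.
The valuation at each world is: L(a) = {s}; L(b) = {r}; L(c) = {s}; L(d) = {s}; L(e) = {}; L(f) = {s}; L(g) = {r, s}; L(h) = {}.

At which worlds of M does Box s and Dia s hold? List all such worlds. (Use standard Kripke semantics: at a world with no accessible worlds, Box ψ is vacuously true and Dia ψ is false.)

Let φ = Box s and Dia s. Evaluate φ at each world:
  a (successors ∅): φ is false.
  b (successors {b, c, g}): φ is false.
  c (successors {b, f, g, h}): φ is false.
  d (successors {f, g}): φ is true.
  e (successors {b, c}): φ is false.
  f (successors {h}): φ is false.
  g (successors ∅): φ is false.
  h (successors {c, e, f}): φ is false.
For instance, at e:
  At e: Box s is false, Dia s is true, so Box s and Dia s is false.
    At e: Box s requires s at every successor {b, c}.
      s fails at b, so Box s is false at e.
    At e: Dia s requires s at some successor in {b, c}.
      s holds at c, so Dia s is true at e.
Satisfying worlds: {d}

d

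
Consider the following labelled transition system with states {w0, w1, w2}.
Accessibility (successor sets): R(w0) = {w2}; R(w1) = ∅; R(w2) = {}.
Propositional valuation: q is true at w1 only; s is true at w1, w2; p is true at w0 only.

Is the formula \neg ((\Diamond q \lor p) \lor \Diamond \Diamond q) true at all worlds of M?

Let φ = \neg ((\Diamond q \lor p) \lor \Diamond \Diamond q). Evaluate φ at each world:
  w0 (successors {w2}): φ is false.
  w1 (successors ∅): φ is true.
  w2 (successors ∅): φ is true.
Detail at w0 (counterexample):
  At w0: (\Diamond q \lor p) \lor \Diamond \Diamond q is true, so \neg ((\Diamond q \lor p) \lor \Diamond \Diamond q) is false.
    At w0: \Diamond q \lor p is true, \Diamond \Diamond q is false, so (\Diamond q \lor p) \lor \Diamond \Diamond q is true.
      At w0: \Diamond q is false, p is true, so \Diamond q \lor p is true.
      At w0: \Diamond \Diamond q requires \Diamond q at some successor in {w2}.
        At w2: \Diamond q is false.
      So \Diamond \Diamond q is false at w0.

No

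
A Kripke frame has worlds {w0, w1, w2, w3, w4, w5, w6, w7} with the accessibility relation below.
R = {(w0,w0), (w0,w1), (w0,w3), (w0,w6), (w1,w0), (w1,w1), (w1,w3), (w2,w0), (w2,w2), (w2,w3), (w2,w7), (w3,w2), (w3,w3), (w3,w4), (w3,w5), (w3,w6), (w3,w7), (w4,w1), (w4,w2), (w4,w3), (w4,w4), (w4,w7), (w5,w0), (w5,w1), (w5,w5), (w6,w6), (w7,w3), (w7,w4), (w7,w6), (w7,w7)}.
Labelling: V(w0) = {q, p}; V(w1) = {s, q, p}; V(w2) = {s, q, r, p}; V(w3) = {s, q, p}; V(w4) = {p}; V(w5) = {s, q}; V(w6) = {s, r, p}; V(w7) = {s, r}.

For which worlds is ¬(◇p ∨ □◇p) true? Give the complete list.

Let φ = ¬(◇p ∨ □◇p). Evaluate φ at each world:
  w0 (successors {w0, w1, w3, w6}): φ is false.
  w1 (successors {w0, w1, w3}): φ is false.
  w2 (successors {w0, w2, w3, w7}): φ is false.
  w3 (successors {w2, w3, w4, w5, w6, w7}): φ is false.
  w4 (successors {w1, w2, w3, w4, w7}): φ is false.
  w5 (successors {w0, w1, w5}): φ is false.
  w6 (successors {w6}): φ is false.
  w7 (successors {w3, w4, w6, w7}): φ is false.
For instance, at w6:
  At w6: ◇p ∨ □◇p is true, so ¬(◇p ∨ □◇p) is false.
    At w6: ◇p is true, □◇p is true, so ◇p ∨ □◇p is true.
      At w6: ◇p requires p at some successor in {w6}.
        p holds at w6, so ◇p is true at w6.
      At w6: □◇p requires ◇p at every successor {w6}.
        At w6: ◇p is true.
      So □◇p is true at w6.
Satisfying worlds: none.

none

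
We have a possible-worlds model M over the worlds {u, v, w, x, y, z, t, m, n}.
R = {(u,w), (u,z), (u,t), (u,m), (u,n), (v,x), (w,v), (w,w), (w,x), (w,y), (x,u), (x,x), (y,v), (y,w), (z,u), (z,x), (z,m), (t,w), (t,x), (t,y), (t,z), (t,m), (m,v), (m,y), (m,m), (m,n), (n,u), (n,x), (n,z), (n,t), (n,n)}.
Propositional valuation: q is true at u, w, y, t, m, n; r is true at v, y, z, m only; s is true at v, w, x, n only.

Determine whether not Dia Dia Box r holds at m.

Yes

At m: Dia Dia Box r is false, so not Dia Dia Box r is true.
  At m: Dia Dia Box r requires Dia Box r at some successor in {v, y, m, n}.
    At v: Dia Box r is false.
    At y: Dia Box r is false.
    At m: Dia Box r is false.
    At n: Dia Box r is false.
  So Dia Dia Box r is false at m.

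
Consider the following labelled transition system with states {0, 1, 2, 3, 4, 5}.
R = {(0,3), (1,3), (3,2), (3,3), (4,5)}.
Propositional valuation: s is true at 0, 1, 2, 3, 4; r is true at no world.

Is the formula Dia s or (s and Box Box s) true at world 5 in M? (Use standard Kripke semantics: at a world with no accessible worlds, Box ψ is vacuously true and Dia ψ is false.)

At 5: Dia s is false, s and Box Box s is false, so Dia s or (s and Box Box s) is false.
  At 5: no accessible worlds, so Dia s is false.
  At 5: s is false, Box Box s is true, so s and Box Box s is false.
    At 5: no accessible worlds, so Box Box s holds vacuously.

No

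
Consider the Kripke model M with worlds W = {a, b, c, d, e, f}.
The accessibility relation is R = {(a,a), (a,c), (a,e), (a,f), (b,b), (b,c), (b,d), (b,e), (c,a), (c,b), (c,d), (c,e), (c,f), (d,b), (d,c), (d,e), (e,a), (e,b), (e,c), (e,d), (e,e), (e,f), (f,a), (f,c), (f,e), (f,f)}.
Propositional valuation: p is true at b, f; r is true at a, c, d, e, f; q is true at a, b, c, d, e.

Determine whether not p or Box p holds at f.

No

Recall that Box ψ holds at a world iff ψ holds at every accessible world, and Dia ψ holds iff ψ holds at some accessible world.
At f: not p is false, Box p is false, so not p or Box p is false.
  At f: Box p requires p at every successor {a, c, e, f}.
    p fails at a, so Box p is false at f.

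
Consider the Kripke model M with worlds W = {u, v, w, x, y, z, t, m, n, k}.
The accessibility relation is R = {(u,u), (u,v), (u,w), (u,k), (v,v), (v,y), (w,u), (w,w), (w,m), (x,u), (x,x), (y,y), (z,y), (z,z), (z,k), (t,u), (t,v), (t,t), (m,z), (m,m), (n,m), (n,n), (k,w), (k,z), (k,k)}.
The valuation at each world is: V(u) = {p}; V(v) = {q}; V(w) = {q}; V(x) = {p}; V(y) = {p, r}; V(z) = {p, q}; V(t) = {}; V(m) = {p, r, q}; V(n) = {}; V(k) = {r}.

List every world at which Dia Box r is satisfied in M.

Let φ = Dia Box r. Evaluate φ at each world:
  u (successors {u, v, w, k}): φ is false.
  v (successors {v, y}): φ is true.
  w (successors {u, w, m}): φ is false.
  x (successors {u, x}): φ is false.
  y (successors {y}): φ is true.
  z (successors {y, z, k}): φ is true.
  t (successors {u, v, t}): φ is false.
  m (successors {z, m}): φ is false.
  n (successors {m, n}): φ is false.
  k (successors {w, z, k}): φ is false.
For instance, at u:
  At u: Dia Box r requires Box r at some successor in {u, v, w, k}.
    At u: Box r is false.
    At v: Box r is false.
    At w: Box r is false.
    At k: Box r is false.
  So Dia Box r is false at u.
Satisfying worlds: {v, y, z}

v, y, z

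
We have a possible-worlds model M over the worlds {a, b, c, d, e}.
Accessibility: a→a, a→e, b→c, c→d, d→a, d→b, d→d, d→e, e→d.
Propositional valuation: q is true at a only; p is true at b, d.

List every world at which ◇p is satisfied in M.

Let φ = ◇p. Evaluate φ at each world:
  a (successors {a, e}): φ is false.
  b (successors {c}): φ is false.
  c (successors {d}): φ is true.
  d (successors {a, b, d, e}): φ is true.
  e (successors {d}): φ is true.
For instance, at a:
  At a: ◇p requires p at some successor in {a, e}.
    At a: p is false.
    At e: p is false.
  So ◇p is false at a.
Satisfying worlds: {c, d, e}

c, d, e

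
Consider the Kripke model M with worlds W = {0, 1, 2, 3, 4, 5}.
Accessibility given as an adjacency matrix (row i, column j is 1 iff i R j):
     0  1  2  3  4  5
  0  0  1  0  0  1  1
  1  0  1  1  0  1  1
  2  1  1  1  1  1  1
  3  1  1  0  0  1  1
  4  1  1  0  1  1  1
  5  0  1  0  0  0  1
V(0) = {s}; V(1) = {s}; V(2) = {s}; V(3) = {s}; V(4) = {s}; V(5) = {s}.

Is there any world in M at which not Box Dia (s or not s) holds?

Let φ = not Box Dia (s or not s). Evaluate φ at each world:
  0 (successors {1, 4, 5}): φ is false.
  1 (successors {1, 2, 4, 5}): φ is false.
  2 (successors {0, 1, 2, 3, 4, 5}): φ is false.
  3 (successors {0, 1, 4, 5}): φ is false.
  4 (successors {0, 1, 3, 4, 5}): φ is false.
  5 (successors {1, 5}): φ is false.
For instance, at 2:
  At 2: Box Dia (s or not s) is true, so not Box Dia (s or not s) is false.
    At 2: Box Dia (s or not s) requires Dia (s or not s) at every successor {0, 1, 2, 3, 4, 5}.
      At 0: Dia (s or not s) is true.
      At 1: Dia (s or not s) is true.
      At 2: Dia (s or not s) is true.
      At 3: Dia (s or not s) is true.
      At 4: Dia (s or not s) is true.
      At 5: Dia (s or not s) is true.
    So Box Dia (s or not s) is true at 2.

No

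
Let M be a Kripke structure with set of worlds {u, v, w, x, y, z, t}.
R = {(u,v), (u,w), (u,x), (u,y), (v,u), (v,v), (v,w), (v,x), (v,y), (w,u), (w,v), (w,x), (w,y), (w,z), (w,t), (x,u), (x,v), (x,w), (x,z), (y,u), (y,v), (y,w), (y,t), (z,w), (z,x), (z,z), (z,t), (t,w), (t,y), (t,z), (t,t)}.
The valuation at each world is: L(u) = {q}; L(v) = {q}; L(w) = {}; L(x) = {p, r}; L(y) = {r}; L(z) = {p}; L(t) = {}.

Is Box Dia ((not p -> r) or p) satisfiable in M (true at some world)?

Yes

Let φ = Box Dia ((not p -> r) or p). Evaluate φ at each world:
  u (successors {v, w, x, y}): φ is false.
  v (successors {u, v, w, x, y}): φ is false.
  w (successors {u, v, x, y, z, t}): φ is false.
  x (successors {u, v, w, z}): φ is true.
  y (successors {u, v, w, t}): φ is true.
  z (successors {w, x, z, t}): φ is true.
  t (successors {w, y, z, t}): φ is false.
Detail at x (witness):
  At x: Box Dia ((not p -> r) or p) requires Dia ((not p -> r) or p) at every successor {u, v, w, z}.
    At u: Dia ((not p -> r) or p) is true.
    At v: Dia ((not p -> r) or p) is true.
    At w: Dia ((not p -> r) or p) is true.
    At z: Dia ((not p -> r) or p) is true.
  So Box Dia ((not p -> r) or p) is true at x.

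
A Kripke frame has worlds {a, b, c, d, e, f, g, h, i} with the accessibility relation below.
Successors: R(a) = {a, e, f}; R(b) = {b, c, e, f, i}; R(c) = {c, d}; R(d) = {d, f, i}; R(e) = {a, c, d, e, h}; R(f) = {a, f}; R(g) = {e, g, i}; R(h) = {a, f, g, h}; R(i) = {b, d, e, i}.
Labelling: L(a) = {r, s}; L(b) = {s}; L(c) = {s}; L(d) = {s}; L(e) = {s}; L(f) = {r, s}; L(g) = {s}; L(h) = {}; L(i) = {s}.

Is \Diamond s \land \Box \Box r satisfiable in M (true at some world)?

No

Recall that \Box ψ holds at a world iff ψ holds at every accessible world, and \Diamond ψ holds iff ψ holds at some accessible world.
Let φ = \Diamond s \land \Box \Box r. Evaluate φ at each world:
  a (successors {a, e, f}): φ is false.
  b (successors {b, c, e, f, i}): φ is false.
  c (successors {c, d}): φ is false.
  d (successors {d, f, i}): φ is false.
  e (successors {a, c, d, e, h}): φ is false.
  f (successors {a, f}): φ is false.
  g (successors {e, g, i}): φ is false.
  h (successors {a, f, g, h}): φ is false.
  i (successors {b, d, e, i}): φ is false.
For instance, at a:
  At a: \Diamond s is true, \Box \Box r is false, so \Diamond s \land \Box \Box r is false.
    At a: \Diamond s requires s at some successor in {a, e, f}.
      s holds at a, so \Diamond s is true at a.
    At a: \Box \Box r requires \Box r at every successor {a, e, f}.
      \Box r fails at a, so \Box \Box r is false at a.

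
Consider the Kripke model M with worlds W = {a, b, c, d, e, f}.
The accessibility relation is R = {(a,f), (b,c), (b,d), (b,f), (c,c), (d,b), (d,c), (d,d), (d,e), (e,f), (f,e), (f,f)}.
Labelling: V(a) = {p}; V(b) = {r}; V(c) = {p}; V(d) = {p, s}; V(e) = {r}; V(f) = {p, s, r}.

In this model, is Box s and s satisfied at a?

Recall that Box ψ holds at a world iff ψ holds at every accessible world, and Dia ψ holds iff ψ holds at some accessible world.
At a: Box s is true, s is false, so Box s and s is false.
  At a: Box s requires s at every successor {f}.
    At f: s is true.
  So Box s is true at a.

No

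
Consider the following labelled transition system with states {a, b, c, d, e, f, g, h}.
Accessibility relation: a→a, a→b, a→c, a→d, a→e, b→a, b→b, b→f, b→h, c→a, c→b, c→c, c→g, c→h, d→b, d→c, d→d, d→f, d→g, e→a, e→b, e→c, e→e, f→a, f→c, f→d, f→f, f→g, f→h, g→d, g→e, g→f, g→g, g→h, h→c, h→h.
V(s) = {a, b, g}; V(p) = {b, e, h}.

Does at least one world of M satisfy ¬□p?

Let φ = ¬□p. Evaluate φ at each world:
  a (successors {a, b, c, d, e}): φ is true.
  b (successors {a, b, f, h}): φ is true.
  c (successors {a, b, c, g, h}): φ is true.
  d (successors {b, c, d, f, g}): φ is true.
  e (successors {a, b, c, e}): φ is true.
  f (successors {a, c, d, f, g, h}): φ is true.
  g (successors {d, e, f, g, h}): φ is true.
  h (successors {c, h}): φ is true.
Detail at a (witness):
  At a: □p is false, so ¬□p is true.
    At a: □p requires p at every successor {a, b, c, d, e}.
      p fails at a, so □p is false at a.

Yes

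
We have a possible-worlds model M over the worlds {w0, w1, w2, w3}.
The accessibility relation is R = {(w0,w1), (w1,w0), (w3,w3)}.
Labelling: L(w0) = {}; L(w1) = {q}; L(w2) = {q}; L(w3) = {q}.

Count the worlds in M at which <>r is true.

Let φ = <>r. Evaluate φ at each world:
  w0 (successors {w1}): φ is false.
  w1 (successors {w0}): φ is false.
  w2 (successors ∅): φ is false.
  w3 (successors {w3}): φ is false.
For instance, at w1:
  At w1: <>r requires r at some successor in {w0}.
    At w0: r is false.
  So <>r is false at w1.
Satisfying worlds: none.

0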